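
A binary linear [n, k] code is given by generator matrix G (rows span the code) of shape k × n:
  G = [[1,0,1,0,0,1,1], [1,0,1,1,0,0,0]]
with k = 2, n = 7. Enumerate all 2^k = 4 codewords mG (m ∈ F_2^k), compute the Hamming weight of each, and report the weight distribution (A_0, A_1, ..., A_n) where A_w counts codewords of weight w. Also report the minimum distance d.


Weight distribution: A_0 = 1, A_3 = 2, A_4 = 1. Minimum distance d = 3.

Enumerate all 2^2 = 4 messages m ∈ F_2^2.
For each, compute codeword c = mG in F_2^7, then tally its weight.
  m = 00 → c = 0000000, weight = 0.
  m = 10 → c = 1010011, weight = 4.
  m = 01 → c = 1011000, weight = 3.
  m = 11 → c = 0001011, weight = 3.
Tally weights:
  weight 0: 1 codewords.
  weight 3: 2 codewords.
  weight 4: 1 codewords.
Minimum distance d = smallest w > 0 with A_w > 0 = 3.
Sanity: Σ A_w = 4 = 2^2 = 4 ✓.


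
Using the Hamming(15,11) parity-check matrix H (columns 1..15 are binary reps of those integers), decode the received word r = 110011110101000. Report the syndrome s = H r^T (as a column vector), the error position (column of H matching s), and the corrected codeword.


s = (1, 0, 0, 1)^T, error position = 9, corrected codeword c = 110011111101000

Compute s = H r^T mod 2 one row at a time:
  s_1 = 1 + 0 + 1 + 0 + 1 + 0 + 0 + 0 = 3 ≡ 1 (mod 2).
  s_2 = 0 + 1 + 1 + 1 + 1 + 0 + 0 + 0 = 4 ≡ 0 (mod 2).
  s_3 = 1 + 0 + 1 + 1 + 1 + 0 + 0 + 0 = 4 ≡ 0 (mod 2).
  s_4 = 1 + 0 + 1 + 1 + 0 + 0 + 0 + 0 = 3 ≡ 1 (mod 2).
s = (1, 0, 0, 1)^T — this equals column 9 of H (binary 1001), so error is at position 9.
Correct: flip bit 9 of r = 110011110101000 to get c = 110011111101000.


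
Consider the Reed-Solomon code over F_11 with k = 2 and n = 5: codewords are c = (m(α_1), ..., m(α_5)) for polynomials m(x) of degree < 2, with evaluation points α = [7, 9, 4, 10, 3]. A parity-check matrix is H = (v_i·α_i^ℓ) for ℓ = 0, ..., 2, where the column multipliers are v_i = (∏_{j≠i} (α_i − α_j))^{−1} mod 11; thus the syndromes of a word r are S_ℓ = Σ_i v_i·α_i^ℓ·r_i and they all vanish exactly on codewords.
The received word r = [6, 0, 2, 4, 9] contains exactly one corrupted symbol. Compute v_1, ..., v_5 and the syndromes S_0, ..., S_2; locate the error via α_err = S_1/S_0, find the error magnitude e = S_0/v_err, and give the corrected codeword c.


S = (6, 9, 8), error at position 1, error magnitude e = 3, c = [3, 0, 2, 4, 9].

Step 1: column multipliers v_i = (∏_{j≠i}(α_i − α_j))^{−1} mod 11.
  i = 1 (α = 7): (7−9)(7−4)(7−10)(7−3) = (−2)·3·(−3)·4 = 72 ≡ 6, so v_1 = 6^{−1} = 2 (mod 11).
  i = 2 (α = 9): (9−7)(9−4)(9−10)(9−3) = 2·5·(−1)·6 = −60 ≡ 6, so v_2 = 6^{−1} = 2 (mod 11).
  i = 3 (α = 4): (4−7)(4−9)(4−10)(4−3) = (−3)·(−5)·(−6)·1 = −90 ≡ 9, so v_3 = 9^{−1} = 5 (mod 11).
  i = 4 (α = 10): (10−7)(10−9)(10−4)(10−3) = 3·1·6·7 = 126 ≡ 5, so v_4 = 5^{−1} = 9 (mod 11).
  i = 5 (α = 3): (3−7)(3−9)(3−4)(3−10) = (−4)·(−6)·(−1)·(−7) = 168 ≡ 3, so v_5 = 3^{−1} = 4 (mod 11).
  v = [2, 2, 5, 9, 4].
Step 2: syndromes of r = [6, 0, 2, 4, 9] (all sums mod 11).
  S_0 = Σ v_i r_i = 2·6 + 2·0 + 5·2 + 9·4 + 4·9 = 94 ≡ 6.
  S_1 = Σ v_i α_i r_i = 2·7·6 + 2·9·0 + 5·4·2 + 9·10·4 + 4·3·9 = 592 ≡ 9.
  α_i^2 mod 11 = [5, 4, 5, 1, 9].
  S_2 = Σ v_i α_i^2 r_i = 2·5·6 + 2·4·0 + 5·5·2 + 9·1·4 + 4·9·9 = 470 ≡ 8.
  S = (6, 9, 8) ≠ 0, so r is not a codeword (an error is present).
Step 3: locate the error. For a single error e at position i, S_ℓ = v_i·e·α_i^ℓ, so α_err = S_1/S_0.
  S_0^{−1} = 6^{−1} = 2 (mod 11), so α_err = 9·2 = 18 ≡ 7 = α_1. Error position i = 1.
  Consistency check: S_2/S_1 = 8·5 = 40 ≡ 7 = α_err ✓ (single-error assumption holds).
Step 4: error magnitude e = S_0/v_1 = S_0·∏_{j≠1}(α_1 − α_j) = 6·6 = 36 ≡ 3 (mod 11).
Step 5: correct position 1: c_1 = r_1 − e = 6 − 3 ≡ 3 (mod 11). Hence c = [3, 0, 2, 4, 9].
  Check: interpolating c through the α_i gives m(x) = 8 + 4·x (degree < 2) with m(α_i) = c_i for every i, so c is indeed a codeword.


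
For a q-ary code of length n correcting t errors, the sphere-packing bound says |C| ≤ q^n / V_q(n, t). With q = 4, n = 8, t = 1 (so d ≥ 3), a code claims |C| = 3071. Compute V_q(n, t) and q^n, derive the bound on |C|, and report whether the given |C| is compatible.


V_q(n, t) = 25, q^n = 65536, Hamming bound = 2621, |C| = 3071 > bound (violated).

Step 1: Compute V_q(n, t) = Σ_{j=0}^1 C(n, j) (q−1)^j.
  j = 0: C(8,0)·(3)^0 = 1·1 = 1.
  j = 1: C(8,1)·(3)^1 = 8·3 = 24.
  V_q(n, t) = 1 + 24 = 25.
Step 2: q^n = 4^8 = 65536.
Step 3: Hamming bound ⌊q^n / V_q(n,t)⌋ = ⌊65536/25⌋ = 2621.
Step 4: Compare |C| = 3071 to 2621: violated.
The claimed |C| lies above the Hamming bound, so no 4-ary code of length 8 with d ≥ 3 can have 3071 codewords.


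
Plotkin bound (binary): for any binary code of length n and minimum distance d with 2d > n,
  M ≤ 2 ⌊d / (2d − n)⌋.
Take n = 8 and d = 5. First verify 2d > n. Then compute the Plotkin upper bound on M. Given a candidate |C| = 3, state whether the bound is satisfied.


Plotkin bound M ≤ 4; given |C| = 3 ≤ bound (satisfied).

Check applicability: 2d = 10, n = 8.
2d − n = 2 > 0, so Plotkin applies.
Compute d/(2d−n) = 5/2 ≈ 2.5000.
⌊d/(2d−n)⌋ = 2.
Plotkin bound: M ≤ 2·2 = 4.
Given |C| = 3, check: satisfied.
This |C| is below the Plotkin bound.


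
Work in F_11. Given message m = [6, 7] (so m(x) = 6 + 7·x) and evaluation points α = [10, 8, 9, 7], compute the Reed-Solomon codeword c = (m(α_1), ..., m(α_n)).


c = [10, 7, 3, 0]

Message polynomial: m(x) = 6 + 7·x (mod 11).
For each evaluation point α_i, compute m(α_i) mod 11:
  α_1 = 10: Horner steps 7 → 10, so m(10) = 10.
  α_2 = 8: Horner steps 7 → 7, so m(8) = 7.
  α_3 = 9: Horner steps 7 → 3, so m(9) = 3.
  α_4 = 7: Horner steps 7 → 0, so m(7) = 0.
Codeword c = [10, 7, 3, 0] ∈ F_11^4.


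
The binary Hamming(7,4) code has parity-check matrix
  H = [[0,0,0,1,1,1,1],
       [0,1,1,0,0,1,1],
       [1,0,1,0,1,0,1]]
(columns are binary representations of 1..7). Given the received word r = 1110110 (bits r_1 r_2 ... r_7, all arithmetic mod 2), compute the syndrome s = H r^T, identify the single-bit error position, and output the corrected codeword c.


s = (0, 1, 1)^T, error position = 3, corrected codeword c = 1100110

Compute s = H r^T mod 2 one row at a time:
  s_1 = 0 + 1 + 1 + 0 = 2 ≡ 0 (mod 2).
  s_2 = 1 + 1 + 1 + 0 = 3 ≡ 1 (mod 2).
  s_3 = 1 + 1 + 1 + 0 = 3 ≡ 1 (mod 2).
s = (0, 1, 1)^T — this equals column 3 of H (binary 011), so error is at position 3.
Correct: flip bit 3 of r = 1110110 to get c = 1100110.


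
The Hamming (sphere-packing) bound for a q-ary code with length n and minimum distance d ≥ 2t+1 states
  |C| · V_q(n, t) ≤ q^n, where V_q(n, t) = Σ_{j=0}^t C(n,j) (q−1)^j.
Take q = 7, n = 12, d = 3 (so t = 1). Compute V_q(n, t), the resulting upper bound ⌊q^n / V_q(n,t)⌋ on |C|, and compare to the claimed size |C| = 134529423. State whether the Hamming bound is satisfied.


V_q(n, t) = 73, q^n = 13841287201, Hamming bound = 189606673, |C| = 134529423 ≤ bound (satisfied).

Step 1: Compute V_q(n, t) = Σ_{j=0}^1 C(n, j) (q−1)^j.
  j = 0: C(12,0)·(6)^0 = 1·1 = 1.
  j = 1: C(12,1)·(6)^1 = 12·6 = 72.
  V_q(n, t) = 1 + 72 = 73.
Step 2: q^n = 7^12 = 13841287201.
Step 3: Hamming bound ⌊q^n / V_q(n,t)⌋ = ⌊13841287201/73⌋ = 189606673.
Step 4: Compare |C| = 134529423 to 189606673: satisfied.
The claimed |C| lies below the Hamming bound.


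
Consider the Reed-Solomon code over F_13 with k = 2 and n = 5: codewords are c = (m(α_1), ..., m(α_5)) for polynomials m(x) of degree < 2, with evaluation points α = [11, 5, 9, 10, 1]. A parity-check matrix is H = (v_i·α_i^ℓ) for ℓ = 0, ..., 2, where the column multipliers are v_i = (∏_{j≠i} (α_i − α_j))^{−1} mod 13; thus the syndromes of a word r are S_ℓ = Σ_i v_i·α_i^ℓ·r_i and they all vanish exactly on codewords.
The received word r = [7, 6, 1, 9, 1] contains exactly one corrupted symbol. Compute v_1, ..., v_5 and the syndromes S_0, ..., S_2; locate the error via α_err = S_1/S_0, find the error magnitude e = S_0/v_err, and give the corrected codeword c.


S = (10, 12, 4), error at position 3, error magnitude e = 3, c = [7, 6, 11, 9, 1].

Step 1: column multipliers v_i = (∏_{j≠i}(α_i − α_j))^{−1} mod 13.
  i = 1 (α = 11): (11−5)(11−9)(11−10)(11−1) = 6·2·1·10 = 120 ≡ 3, so v_1 = 3^{−1} = 9 (mod 13).
  i = 2 (α = 5): (5−11)(5−9)(5−10)(5−1) = (−6)·(−4)·(−5)·4 = −480 ≡ 1, so v_2 = 1^{−1} = 1 (mod 13).
  i = 3 (α = 9): (9−11)(9−5)(9−10)(9−1) = (−2)·4·(−1)·8 = 64 ≡ 12, so v_3 = 12^{−1} = 12 (mod 13).
  i = 4 (α = 10): (10−11)(10−5)(10−9)(10−1) = (−1)·5·1·9 = −45 ≡ 7, so v_4 = 7^{−1} = 2 (mod 13).
  i = 5 (α = 1): (1−11)(1−5)(1−9)(1−10) = (−10)·(−4)·(−8)·(−9) = 2880 ≡ 7, so v_5 = 7^{−1} = 2 (mod 13).
  v = [9, 1, 12, 2, 2].
Step 2: syndromes of r = [7, 6, 1, 9, 1] (all sums mod 13).
  S_0 = Σ v_i r_i = 9·7 + 1·6 + 12·1 + 2·9 + 2·1 = 101 ≡ 10.
  S_1 = Σ v_i α_i r_i = 9·11·7 + 1·5·6 + 12·9·1 + 2·10·9 + 2·1·1 = 1013 ≡ 12.
  α_i^2 mod 13 = [4, 12, 3, 9, 1].
  S_2 = Σ v_i α_i^2 r_i = 9·4·7 + 1·12·6 + 12·3·1 + 2·9·9 + 2·1·1 = 524 ≡ 4.
  S = (10, 12, 4) ≠ 0, so r is not a codeword (an error is present).
Step 3: locate the error. For a single error e at position i, S_ℓ = v_i·e·α_i^ℓ, so α_err = S_1/S_0.
  S_0^{−1} = 10^{−1} = 4 (mod 13), so α_err = 12·4 = 48 ≡ 9 = α_3. Error position i = 3.
  Consistency check: S_2/S_1 = 4·12 = 48 ≡ 9 = α_err ✓ (single-error assumption holds).
Step 4: error magnitude e = S_0/v_3 = S_0·∏_{j≠3}(α_3 − α_j) = 10·12 = 120 ≡ 3 (mod 13).
Step 5: correct position 3: c_3 = r_3 − e = 1 − 3 ≡ 11 (mod 13). Hence c = [7, 6, 11, 9, 1].
  Check: interpolating c through the α_i gives m(x) = 3 + 11·x (degree < 2) with m(α_i) = c_i for every i, so c is indeed a codeword.


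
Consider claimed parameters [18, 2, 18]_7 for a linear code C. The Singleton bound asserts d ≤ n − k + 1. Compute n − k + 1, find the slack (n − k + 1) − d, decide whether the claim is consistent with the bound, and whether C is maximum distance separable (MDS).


Singleton RHS = n − k + 1 = 17, slack = -1, bound violated (no such code; not MDS).

Singleton bound: d ≤ n − k + 1.
Here n = 18, k = 2, so n − k + 1 = 17.
Given d = 18, check d ≤ 17: NO.
Slack = (n − k + 1) − d = -1.
The slack is negative: d = 18 exceeds n − k + 1 = 17 by 1, so the Singleton bound is violated and no linear [18, 2, 18]_7 code can exist. In particular it is not MDS (MDS requires d = n − k + 1 exactly).
Description: the claimed parameters are [18, 2, 18]_7; such a code would be impossible (violates the Singleton bound).


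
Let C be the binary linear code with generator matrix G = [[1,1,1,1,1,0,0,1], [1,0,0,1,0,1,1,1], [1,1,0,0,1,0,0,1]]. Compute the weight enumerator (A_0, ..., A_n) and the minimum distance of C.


Weight distribution: A_0 = 1, A_2 = 1, A_4 = 1, A_5 = 4, A_6 = 1. Minimum distance d = 2.

Enumerate all 2^3 = 8 messages m ∈ F_2^3.
For each, compute codeword c = mG in F_2^8, then tally its weight.
  m = 000 → c = 00000000, weight = 0.
  m = 100 → c = 11111001, weight = 6.
  m = 010 → c = 10010111, weight = 5.
  m = 110 → c = 01101110, weight = 5.
  m = 001 → c = 11001001, weight = 4.
  m = 101 → c = 00110000, weight = 2.
  m = 011 → c = 01011110, weight = 5.
  m = 111 → c = 10100111, weight = 5.
Tally weights:
  weight 0: 1 codewords.
  weight 2: 1 codewords.
  weight 4: 1 codewords.
  weight 5: 4 codewords.
  weight 6: 1 codewords.
Minimum distance d = smallest w > 0 with A_w > 0 = 2.
Sanity: Σ A_w = 8 = 2^3 = 8 ✓.


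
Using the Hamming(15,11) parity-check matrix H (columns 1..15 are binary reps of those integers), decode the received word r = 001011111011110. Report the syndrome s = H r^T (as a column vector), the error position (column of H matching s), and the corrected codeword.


s = (0, 0, 1, 0)^T, error position = 2, corrected codeword c = 011011111011110

Compute s = H r^T mod 2 one row at a time:
  s_1 = 1 + 1 + 0 + 1 + 1 + 1 + 1 + 0 = 6 ≡ 0 (mod 2).
  s_2 = 0 + 1 + 1 + 1 + 1 + 1 + 1 + 0 = 6 ≡ 0 (mod 2).
  s_3 = 0 + 1 + 1 + 1 + 0 + 1 + 1 + 0 = 5 ≡ 1 (mod 2).
  s_4 = 0 + 1 + 1 + 1 + 1 + 1 + 1 + 0 = 6 ≡ 0 (mod 2).
s = (0, 0, 1, 0)^T — this equals column 2 of H (binary 0010), so error is at position 2.
Correct: flip bit 2 of r = 001011111011110 to get c = 011011111011110.


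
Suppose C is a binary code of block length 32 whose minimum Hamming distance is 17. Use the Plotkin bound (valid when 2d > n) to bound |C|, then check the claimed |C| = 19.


Plotkin bound M ≤ 16; given |C| = 19 > bound (violated).

Check applicability: 2d = 34, n = 32.
2d − n = 2 > 0, so Plotkin applies.
Compute d/(2d−n) = 17/2 ≈ 8.5000.
⌊d/(2d−n)⌋ = 8.
Plotkin bound: M ≤ 2·8 = 16.
Given |C| = 19, check: VIOLATED.
This |C| is above the Plotkin bound, so no binary code with n = 32, d = 17 and 19 codewords exists.


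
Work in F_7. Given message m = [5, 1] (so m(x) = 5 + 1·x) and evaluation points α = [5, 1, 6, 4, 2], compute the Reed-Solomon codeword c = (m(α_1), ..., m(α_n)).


c = [3, 6, 4, 2, 0]

Message polynomial: m(x) = 5 + 1·x (mod 7).
For each evaluation point α_i, compute m(α_i) mod 7:
  α_1 = 5: Horner steps 1 → 3, so m(5) = 3.
  α_2 = 1: Horner steps 1 → 6, so m(1) = 6.
  α_3 = 6: Horner steps 1 → 4, so m(6) = 4.
  α_4 = 4: Horner steps 1 → 2, so m(4) = 2.
  α_5 = 2: Horner steps 1 → 0, so m(2) = 0.
Codeword c = [3, 6, 4, 2, 0] ∈ F_7^5.


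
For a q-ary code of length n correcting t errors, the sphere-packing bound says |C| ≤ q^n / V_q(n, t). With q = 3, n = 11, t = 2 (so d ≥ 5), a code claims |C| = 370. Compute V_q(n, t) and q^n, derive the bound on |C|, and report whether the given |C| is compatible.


V_q(n, t) = 243, q^n = 177147, Hamming bound = 729, |C| = 370 ≤ bound (satisfied).

Step 1: Compute V_q(n, t) = Σ_{j=0}^2 C(n, j) (q−1)^j.
  j = 0: C(11,0)·(2)^0 = 1·1 = 1.
  j = 1: C(11,1)·(2)^1 = 11·2 = 22.
  j = 2: C(11,2)·(2)^2 = 55·4 = 220.
  V_q(n, t) = 1 + 22 + 220 = 243.
Step 2: q^n = 3^11 = 177147.
Step 3: Hamming bound ⌊q^n / V_q(n,t)⌋ = ⌊177147/243⌋ = 729.
Step 4: Compare |C| = 370 to 729: satisfied.
The claimed |C| lies below the Hamming bound.


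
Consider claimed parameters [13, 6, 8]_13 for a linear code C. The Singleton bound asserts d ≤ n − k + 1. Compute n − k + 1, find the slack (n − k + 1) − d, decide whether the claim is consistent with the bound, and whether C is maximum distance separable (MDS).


Singleton RHS = n − k + 1 = 8, slack = 0, bound satisfied, MDS.

Singleton bound: d ≤ n − k + 1.
Here n = 13, k = 6, so n − k + 1 = 8.
Given d = 8, check d ≤ 8: YES.
Slack = (n − k + 1) − d = 0.
The code is MDS (slack = 0).
Description: the claimed parameters are [13, 6, 8]_13; such a code would be MDS (meets Singleton bound).


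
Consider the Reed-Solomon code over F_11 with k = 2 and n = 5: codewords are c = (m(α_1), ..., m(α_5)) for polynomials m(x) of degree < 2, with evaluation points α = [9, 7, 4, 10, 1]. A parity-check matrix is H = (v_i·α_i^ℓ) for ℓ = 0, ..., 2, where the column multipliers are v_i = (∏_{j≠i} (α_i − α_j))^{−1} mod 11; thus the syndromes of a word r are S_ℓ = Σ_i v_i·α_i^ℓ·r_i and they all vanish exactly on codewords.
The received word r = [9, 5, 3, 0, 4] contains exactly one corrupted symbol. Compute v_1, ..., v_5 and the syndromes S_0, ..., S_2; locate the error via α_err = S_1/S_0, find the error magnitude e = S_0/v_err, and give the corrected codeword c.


S = (3, 1, 4), error at position 3, error magnitude e = 4, c = [9, 5, 10, 0, 4].

Step 1: column multipliers v_i = (∏_{j≠i}(α_i − α_j))^{−1} mod 11.
  i = 1 (α = 9): (9−7)(9−4)(9−10)(9−1) = 2·5·(−1)·8 = −80 ≡ 8, so v_1 = 8^{−1} = 7 (mod 11).
  i = 2 (α = 7): (7−9)(7−4)(7−10)(7−1) = (−2)·3·(−3)·6 = 108 ≡ 9, so v_2 = 9^{−1} = 5 (mod 11).
  i = 3 (α = 4): (4−9)(4−7)(4−10)(4−1) = (−5)·(−3)·(−6)·3 = −270 ≡ 5, so v_3 = 5^{−1} = 9 (mod 11).
  i = 4 (α = 10): (10−9)(10−7)(10−4)(10−1) = 1·3·6·9 = 162 ≡ 8, so v_4 = 8^{−1} = 7 (mod 11).
  i = 5 (α = 1): (1−9)(1−7)(1−4)(1−10) = (−8)·(−6)·(−3)·(−9) = 1296 ≡ 9, so v_5 = 9^{−1} = 5 (mod 11).
  v = [7, 5, 9, 7, 5].
Step 2: syndromes of r = [9, 5, 3, 0, 4] (all sums mod 11).
  S_0 = Σ v_i r_i = 7·9 + 5·5 + 9·3 + 7·0 + 5·4 = 135 ≡ 3.
  S_1 = Σ v_i α_i r_i = 7·9·9 + 5·7·5 + 9·4·3 + 7·10·0 + 5·1·4 = 870 ≡ 1.
  α_i^2 mod 11 = [4, 5, 5, 1, 1].
  S_2 = Σ v_i α_i^2 r_i = 7·4·9 + 5·5·5 + 9·5·3 + 7·1·0 + 5·1·4 = 532 ≡ 4.
  S = (3, 1, 4) ≠ 0, so r is not a codeword (an error is present).
Step 3: locate the error. For a single error e at position i, S_ℓ = v_i·e·α_i^ℓ, so α_err = S_1/S_0.
  S_0^{−1} = 3^{−1} = 4 (mod 11), so α_err = 1·4 = 4 ≡ 4 = α_3. Error position i = 3.
  Consistency check: S_2/S_1 = 4·1 = 4 ≡ 4 = α_err ✓ (single-error assumption holds).
Step 4: error magnitude e = S_0/v_3 = S_0·∏_{j≠3}(α_3 − α_j) = 3·5 = 15 ≡ 4 (mod 11).
Step 5: correct position 3: c_3 = r_3 − e = 3 − 4 ≡ 10 (mod 11). Hence c = [9, 5, 10, 0, 4].
  Check: interpolating c through the α_i gives m(x) = 2 + 2·x (degree < 2) with m(α_i) = c_i for every i, so c is indeed a codeword.


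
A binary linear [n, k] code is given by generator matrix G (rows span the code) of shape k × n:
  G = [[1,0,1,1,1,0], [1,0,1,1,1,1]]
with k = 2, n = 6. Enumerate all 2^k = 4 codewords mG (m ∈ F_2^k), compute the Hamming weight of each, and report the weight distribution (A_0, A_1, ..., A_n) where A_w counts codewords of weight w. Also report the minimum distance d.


Weight distribution: A_0 = 1, A_1 = 1, A_4 = 1, A_5 = 1. Minimum distance d = 1.

Enumerate all 2^2 = 4 messages m ∈ F_2^2.
For each, compute codeword c = mG in F_2^6, then tally its weight.
  m = 00 → c = 000000, weight = 0.
  m = 10 → c = 101110, weight = 4.
  m = 01 → c = 101111, weight = 5.
  m = 11 → c = 000001, weight = 1.
Tally weights:
  weight 0: 1 codewords.
  weight 1: 1 codewords.
  weight 4: 1 codewords.
  weight 5: 1 codewords.
Minimum distance d = smallest w > 0 with A_w > 0 = 1.
Sanity: Σ A_w = 4 = 2^2 = 4 ✓.


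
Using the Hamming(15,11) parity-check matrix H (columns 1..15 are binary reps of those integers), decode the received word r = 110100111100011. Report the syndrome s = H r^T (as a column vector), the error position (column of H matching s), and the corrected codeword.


s = (1, 0, 1, 0)^T, error position = 10, corrected codeword c = 110100111000011

Compute s = H r^T mod 2 one row at a time:
  s_1 = 1 + 1 + 1 + 0 + 0 + 0 + 1 + 1 = 5 ≡ 1 (mod 2).
  s_2 = 1 + 0 + 0 + 1 + 0 + 0 + 1 + 1 = 4 ≡ 0 (mod 2).
  s_3 = 1 + 0 + 0 + 1 + 1 + 0 + 1 + 1 = 5 ≡ 1 (mod 2).
  s_4 = 1 + 0 + 0 + 1 + 1 + 0 + 0 + 1 = 4 ≡ 0 (mod 2).
s = (1, 0, 1, 0)^T — this equals column 10 of H (binary 1010), so error is at position 10.
Correct: flip bit 10 of r = 110100111100011 to get c = 110100111000011.


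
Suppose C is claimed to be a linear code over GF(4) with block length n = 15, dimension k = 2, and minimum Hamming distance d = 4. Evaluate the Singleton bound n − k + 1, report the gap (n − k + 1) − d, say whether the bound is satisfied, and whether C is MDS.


Singleton RHS = n − k + 1 = 14, slack = 10, bound satisfied, not MDS.

Singleton bound: d ≤ n − k + 1.
Here n = 15, k = 2, so n − k + 1 = 14.
Given d = 4, check d ≤ 14: YES.
Slack = (n − k + 1) − d = 10.
The code is NOT MDS (slack = 10 > 0).
Description: the claimed parameters are [15, 2, 4]_4; such a code would be non-MDS.


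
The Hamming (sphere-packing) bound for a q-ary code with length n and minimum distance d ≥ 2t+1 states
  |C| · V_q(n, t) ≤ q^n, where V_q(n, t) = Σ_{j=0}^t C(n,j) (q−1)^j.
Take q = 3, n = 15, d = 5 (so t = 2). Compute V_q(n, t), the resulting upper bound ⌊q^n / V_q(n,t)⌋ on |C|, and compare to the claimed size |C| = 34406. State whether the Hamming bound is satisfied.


V_q(n, t) = 451, q^n = 14348907, Hamming bound = 31815, |C| = 34406 > bound (violated).

Step 1: Compute V_q(n, t) = Σ_{j=0}^2 C(n, j) (q−1)^j.
  j = 0: C(15,0)·(2)^0 = 1·1 = 1.
  j = 1: C(15,1)·(2)^1 = 15·2 = 30.
  j = 2: C(15,2)·(2)^2 = 105·4 = 420.
  V_q(n, t) = 1 + 30 + 420 = 451.
Step 2: q^n = 3^15 = 14348907.
Step 3: Hamming bound ⌊q^n / V_q(n,t)⌋ = ⌊14348907/451⌋ = 31815.
Step 4: Compare |C| = 34406 to 31815: violated.
The claimed |C| lies above the Hamming bound, so no 3-ary code of length 15 with d ≥ 5 can have 34406 codewords.


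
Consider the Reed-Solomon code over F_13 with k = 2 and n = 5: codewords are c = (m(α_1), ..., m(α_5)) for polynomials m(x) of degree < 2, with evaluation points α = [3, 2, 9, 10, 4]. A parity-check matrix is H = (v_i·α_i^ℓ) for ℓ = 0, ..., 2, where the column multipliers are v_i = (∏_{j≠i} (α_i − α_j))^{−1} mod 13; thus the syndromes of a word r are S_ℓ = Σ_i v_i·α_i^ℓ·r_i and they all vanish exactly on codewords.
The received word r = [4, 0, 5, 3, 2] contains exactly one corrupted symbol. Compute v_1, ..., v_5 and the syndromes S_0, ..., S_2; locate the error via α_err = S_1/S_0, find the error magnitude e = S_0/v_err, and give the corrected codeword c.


S = (9, 5, 10), error at position 2, error magnitude e = 7, c = [4, 6, 5, 3, 2].

Step 1: column multipliers v_i = (∏_{j≠i}(α_i − α_j))^{−1} mod 13.
  i = 1 (α = 3): (3−2)(3−9)(3−10)(3−4) = 1·(−6)·(−7)·(−1) = −42 ≡ 10, so v_1 = 10^{−1} = 4 (mod 13).
  i = 2 (α = 2): (2−3)(2−9)(2−10)(2−4) = (−1)·(−7)·(−8)·(−2) = 112 ≡ 8, so v_2 = 8^{−1} = 5 (mod 13).
  i = 3 (α = 9): (9−3)(9−2)(9−10)(9−4) = 6·7·(−1)·5 = −210 ≡ 11, so v_3 = 11^{−1} = 6 (mod 13).
  i = 4 (α = 10): (10−3)(10−2)(10−9)(10−4) = 7·8·1·6 = 336 ≡ 11, so v_4 = 11^{−1} = 6 (mod 13).
  i = 5 (α = 4): (4−3)(4−2)(4−9)(4−10) = 1·2·(−5)·(−6) = 60 ≡ 8, so v_5 = 8^{−1} = 5 (mod 13).
  v = [4, 5, 6, 6, 5].
Step 2: syndromes of r = [4, 0, 5, 3, 2] (all sums mod 13).
  S_0 = Σ v_i r_i = 4·4 + 5·0 + 6·5 + 6·3 + 5·2 = 74 ≡ 9.
  S_1 = Σ v_i α_i r_i = 4·3·4 + 5·2·0 + 6·9·5 + 6·10·3 + 5·4·2 = 538 ≡ 5.
  α_i^2 mod 13 = [9, 4, 3, 9, 3].
  S_2 = Σ v_i α_i^2 r_i = 4·9·4 + 5·4·0 + 6·3·5 + 6·9·3 + 5·3·2 = 426 ≡ 10.
  S = (9, 5, 10) ≠ 0, so r is not a codeword (an error is present).
Step 3: locate the error. For a single error e at position i, S_ℓ = v_i·e·α_i^ℓ, so α_err = S_1/S_0.
  S_0^{−1} = 9^{−1} = 3 (mod 13), so α_err = 5·3 = 15 ≡ 2 = α_2. Error position i = 2.
  Consistency check: S_2/S_1 = 10·8 = 80 ≡ 2 = α_err ✓ (single-error assumption holds).
Step 4: error magnitude e = S_0/v_2 = S_0·∏_{j≠2}(α_2 − α_j) = 9·8 = 72 ≡ 7 (mod 13).
Step 5: correct position 2: c_2 = r_2 − e = 0 − 7 ≡ 6 (mod 13). Hence c = [4, 6, 5, 3, 2].
  Check: interpolating c through the α_i gives m(x) = 10 + 11·x (degree < 2) with m(α_i) = c_i for every i, so c is indeed a codeword.


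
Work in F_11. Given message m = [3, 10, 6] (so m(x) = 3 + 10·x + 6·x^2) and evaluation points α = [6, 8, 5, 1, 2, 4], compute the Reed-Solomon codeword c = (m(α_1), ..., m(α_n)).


c = [4, 5, 5, 8, 3, 7]

Message polynomial: m(x) = 3 + 10·x + 6·x^2 (mod 11).
For each evaluation point α_i, compute m(α_i) mod 11:
  α_1 = 6: Horner steps 6 → 2 → 4, so m(6) = 4.
  α_2 = 8: Horner steps 6 → 3 → 5, so m(8) = 5.
  α_3 = 5: Horner steps 6 → 7 → 5, so m(5) = 5.
  α_4 = 1: Horner steps 6 → 5 → 8, so m(1) = 8.
  α_5 = 2: Horner steps 6 → 0 → 3, so m(2) = 3.
  α_6 = 4: Horner steps 6 → 1 → 7, so m(4) = 7.
Codeword c = [4, 5, 5, 8, 3, 7] ∈ F_11^6.


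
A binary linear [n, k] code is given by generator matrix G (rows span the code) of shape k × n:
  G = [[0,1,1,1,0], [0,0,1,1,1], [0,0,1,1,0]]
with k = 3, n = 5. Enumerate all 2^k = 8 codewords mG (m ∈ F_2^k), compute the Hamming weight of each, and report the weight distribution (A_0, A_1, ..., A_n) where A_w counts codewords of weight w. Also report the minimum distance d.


Weight distribution: A_0 = 1, A_1 = 2, A_2 = 2, A_3 = 2, A_4 = 1. Minimum distance d = 1.

Enumerate all 2^3 = 8 messages m ∈ F_2^3.
For each, compute codeword c = mG in F_2^5, then tally its weight.
  m = 000 → c = 00000, weight = 0.
  m = 100 → c = 01110, weight = 3.
  m = 010 → c = 00111, weight = 3.
  m = 110 → c = 01001, weight = 2.
  m = 001 → c = 00110, weight = 2.
  m = 101 → c = 01000, weight = 1.
  m = 011 → c = 00001, weight = 1.
  m = 111 → c = 01111, weight = 4.
Tally weights:
  weight 0: 1 codewords.
  weight 1: 2 codewords.
  weight 2: 2 codewords.
  weight 3: 2 codewords.
  weight 4: 1 codewords.
Minimum distance d = smallest w > 0 with A_w > 0 = 1.
Sanity: Σ A_w = 8 = 2^3 = 8 ✓.


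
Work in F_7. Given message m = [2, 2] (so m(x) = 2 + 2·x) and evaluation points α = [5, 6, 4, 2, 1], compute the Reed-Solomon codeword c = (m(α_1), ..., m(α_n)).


c = [5, 0, 3, 6, 4]

Message polynomial: m(x) = 2 + 2·x (mod 7).
For each evaluation point α_i, compute m(α_i) mod 7:
  α_1 = 5: Horner steps 2 → 5, so m(5) = 5.
  α_2 = 6: Horner steps 2 → 0, so m(6) = 0.
  α_3 = 4: Horner steps 2 → 3, so m(4) = 3.
  α_4 = 2: Horner steps 2 → 6, so m(2) = 6.
  α_5 = 1: Horner steps 2 → 4, so m(1) = 4.
Codeword c = [5, 0, 3, 6, 4] ∈ F_7^5.


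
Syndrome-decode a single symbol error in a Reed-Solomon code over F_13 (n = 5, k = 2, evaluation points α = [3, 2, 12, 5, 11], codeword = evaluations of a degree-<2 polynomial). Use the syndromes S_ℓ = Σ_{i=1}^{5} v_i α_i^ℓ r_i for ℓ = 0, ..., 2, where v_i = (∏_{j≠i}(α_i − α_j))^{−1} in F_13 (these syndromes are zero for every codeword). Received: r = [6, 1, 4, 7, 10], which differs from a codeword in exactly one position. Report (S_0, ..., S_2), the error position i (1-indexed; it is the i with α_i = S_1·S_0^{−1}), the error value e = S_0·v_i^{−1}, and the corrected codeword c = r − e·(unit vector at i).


S = (8, 3, 6), error at position 2, error magnitude e = 2, c = [6, 12, 4, 7, 10].

Step 1: column multipliers v_i = (∏_{j≠i}(α_i − α_j))^{−1} mod 13.
  i = 1 (α = 3): (3−2)(3−12)(3−5)(3−11) = 1·(−9)·(−2)·(−8) = −144 ≡ 12, so v_1 = 12^{−1} = 12 (mod 13).
  i = 2 (α = 2): (2−3)(2−12)(2−5)(2−11) = (−1)·(−10)·(−3)·(−9) = 270 ≡ 10, so v_2 = 10^{−1} = 4 (mod 13).
  i = 3 (α = 12): (12−3)(12−2)(12−5)(12−11) = 9·10·7·1 = 630 ≡ 6, so v_3 = 6^{−1} = 11 (mod 13).
  i = 4 (α = 5): (5−3)(5−2)(5−12)(5−11) = 2·3·(−7)·(−6) = 252 ≡ 5, so v_4 = 5^{−1} = 8 (mod 13).
  i = 5 (α = 11): (11−3)(11−2)(11−12)(11−5) = 8·9·(−1)·6 = −432 ≡ 10, so v_5 = 10^{−1} = 4 (mod 13).
  v = [12, 4, 11, 8, 4].
Step 2: syndromes of r = [6, 1, 4, 7, 10] (all sums mod 13).
  S_0 = Σ v_i r_i = 12·6 + 4·1 + 11·4 + 8·7 + 4·10 = 216 ≡ 8.
  S_1 = Σ v_i α_i r_i = 12·3·6 + 4·2·1 + 11·12·4 + 8·5·7 + 4·11·10 = 1472 ≡ 3.
  α_i^2 mod 13 = [9, 4, 1, 12, 4].
  S_2 = Σ v_i α_i^2 r_i = 12·9·6 + 4·4·1 + 11·1·4 + 8·12·7 + 4·4·10 = 1540 ≡ 6.
  S = (8, 3, 6) ≠ 0, so r is not a codeword (an error is present).
Step 3: locate the error. For a single error e at position i, S_ℓ = v_i·e·α_i^ℓ, so α_err = S_1/S_0.
  S_0^{−1} = 8^{−1} = 5 (mod 13), so α_err = 3·5 = 15 ≡ 2 = α_2. Error position i = 2.
  Consistency check: S_2/S_1 = 6·9 = 54 ≡ 2 = α_err ✓ (single-error assumption holds).
Step 4: error magnitude e = S_0/v_2 = S_0·∏_{j≠2}(α_2 − α_j) = 8·10 = 80 ≡ 2 (mod 13).
Step 5: correct position 2: c_2 = r_2 − e = 1 − 2 ≡ 12 (mod 13). Hence c = [6, 12, 4, 7, 10].
  Check: interpolating c through the α_i gives m(x) = 11 + 7·x (degree < 2) with m(α_i) = c_i for every i, so c is indeed a codeword.


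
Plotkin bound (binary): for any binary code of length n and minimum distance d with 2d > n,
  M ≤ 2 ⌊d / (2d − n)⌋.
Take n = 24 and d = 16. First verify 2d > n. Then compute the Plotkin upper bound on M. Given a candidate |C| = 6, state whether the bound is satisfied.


Plotkin bound M ≤ 4; given |C| = 6 > bound (violated).

Check applicability: 2d = 32, n = 24.
2d − n = 8 > 0, so Plotkin applies.
Compute d/(2d−n) = 16/8 ≈ 2.0000.
⌊d/(2d−n)⌋ = 2.
Plotkin bound: M ≤ 2·2 = 4.
Given |C| = 6, check: VIOLATED.
This |C| is above the Plotkin bound, so no binary code with n = 24, d = 16 and 6 codewords exists.


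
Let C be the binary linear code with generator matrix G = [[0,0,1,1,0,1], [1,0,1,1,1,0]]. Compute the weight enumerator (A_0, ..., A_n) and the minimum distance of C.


Weight distribution: A_0 = 1, A_3 = 2, A_4 = 1. Minimum distance d = 3.

Enumerate all 2^2 = 4 messages m ∈ F_2^2.
For each, compute codeword c = mG in F_2^6, then tally its weight.
  m = 00 → c = 000000, weight = 0.
  m = 10 → c = 001101, weight = 3.
  m = 01 → c = 101110, weight = 4.
  m = 11 → c = 100011, weight = 3.
Tally weights:
  weight 0: 1 codewords.
  weight 3: 2 codewords.
  weight 4: 1 codewords.
Minimum distance d = smallest w > 0 with A_w > 0 = 3.
Sanity: Σ A_w = 4 = 2^2 = 4 ✓.


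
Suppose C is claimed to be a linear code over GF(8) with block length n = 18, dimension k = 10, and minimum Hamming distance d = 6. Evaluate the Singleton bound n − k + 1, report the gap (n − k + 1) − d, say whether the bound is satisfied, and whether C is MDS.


Singleton RHS = n − k + 1 = 9, slack = 3, bound satisfied, not MDS.

Singleton bound: d ≤ n − k + 1.
Here n = 18, k = 10, so n − k + 1 = 9.
Given d = 6, check d ≤ 9: YES.
Slack = (n − k + 1) − d = 3.
The code is NOT MDS (slack = 3 > 0).
Description: the claimed parameters are [18, 10, 6]_8; such a code would be non-MDS.


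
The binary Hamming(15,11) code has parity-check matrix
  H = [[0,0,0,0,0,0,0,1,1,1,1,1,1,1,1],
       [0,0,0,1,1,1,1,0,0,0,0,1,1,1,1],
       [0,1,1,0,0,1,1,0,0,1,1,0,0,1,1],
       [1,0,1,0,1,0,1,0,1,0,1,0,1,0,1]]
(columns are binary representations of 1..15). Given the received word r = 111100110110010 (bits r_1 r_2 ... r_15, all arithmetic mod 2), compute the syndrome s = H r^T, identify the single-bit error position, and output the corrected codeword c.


s = (0, 1, 0, 0)^T, error position = 4, corrected codeword c = 111000110110010

Compute s = H r^T mod 2 one row at a time:
  s_1 = 1 + 0 + 1 + 1 + 0 + 0 + 1 + 0 = 4 ≡ 0 (mod 2).
  s_2 = 1 + 0 + 0 + 1 + 0 + 0 + 1 + 0 = 3 ≡ 1 (mod 2).
  s_3 = 1 + 1 + 0 + 1 + 1 + 1 + 1 + 0 = 6 ≡ 0 (mod 2).
  s_4 = 1 + 1 + 0 + 1 + 0 + 1 + 0 + 0 = 4 ≡ 0 (mod 2).
s = (0, 1, 0, 0)^T — this equals column 4 of H (binary 0100), so error is at position 4.
Correct: flip bit 4 of r = 111100110110010 to get c = 111000110110010.


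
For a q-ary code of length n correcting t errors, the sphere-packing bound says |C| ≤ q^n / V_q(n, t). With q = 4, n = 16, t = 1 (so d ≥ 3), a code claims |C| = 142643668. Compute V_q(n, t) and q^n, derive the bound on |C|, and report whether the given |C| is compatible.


V_q(n, t) = 49, q^n = 4294967296, Hamming bound = 87652393, |C| = 142643668 > bound (violated).

Step 1: Compute V_q(n, t) = Σ_{j=0}^1 C(n, j) (q−1)^j.
  j = 0: C(16,0)·(3)^0 = 1·1 = 1.
  j = 1: C(16,1)·(3)^1 = 16·3 = 48.
  V_q(n, t) = 1 + 48 = 49.
Step 2: q^n = 4^16 = 4294967296.
Step 3: Hamming bound ⌊q^n / V_q(n,t)⌋ = ⌊4294967296/49⌋ = 87652393.
Step 4: Compare |C| = 142643668 to 87652393: violated.
The claimed |C| lies above the Hamming bound, so no 4-ary code of length 16 with d ≥ 3 can have 142643668 codewords.


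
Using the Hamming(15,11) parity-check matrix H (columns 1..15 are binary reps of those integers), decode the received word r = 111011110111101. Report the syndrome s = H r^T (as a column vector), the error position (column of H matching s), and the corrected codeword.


s = (0, 0, 1, 1)^T, error position = 3, corrected codeword c = 110011110111101

Compute s = H r^T mod 2 one row at a time:
  s_1 = 1 + 0 + 1 + 1 + 1 + 1 + 0 + 1 = 6 ≡ 0 (mod 2).
  s_2 = 0 + 1 + 1 + 1 + 1 + 1 + 0 + 1 = 6 ≡ 0 (mod 2).
  s_3 = 1 + 1 + 1 + 1 + 1 + 1 + 0 + 1 = 7 ≡ 1 (mod 2).
  s_4 = 1 + 1 + 1 + 1 + 0 + 1 + 1 + 1 = 7 ≡ 1 (mod 2).
s = (0, 0, 1, 1)^T — this equals column 3 of H (binary 0011), so error is at position 3.
Correct: flip bit 3 of r = 111011110111101 to get c = 110011110111101.


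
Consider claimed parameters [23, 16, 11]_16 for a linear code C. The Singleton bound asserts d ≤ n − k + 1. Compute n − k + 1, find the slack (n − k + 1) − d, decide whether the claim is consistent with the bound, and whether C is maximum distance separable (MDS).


Singleton RHS = n − k + 1 = 8, slack = -3, bound violated (no such code; not MDS).

Singleton bound: d ≤ n − k + 1.
Here n = 23, k = 16, so n − k + 1 = 8.
Given d = 11, check d ≤ 8: NO.
Slack = (n − k + 1) − d = -3.
The slack is negative: d = 11 exceeds n − k + 1 = 8 by 3, so the Singleton bound is violated and no linear [23, 16, 11]_16 code can exist. In particular it is not MDS (MDS requires d = n − k + 1 exactly).
Description: the claimed parameters are [23, 16, 11]_16; such a code would be impossible (violates the Singleton bound).


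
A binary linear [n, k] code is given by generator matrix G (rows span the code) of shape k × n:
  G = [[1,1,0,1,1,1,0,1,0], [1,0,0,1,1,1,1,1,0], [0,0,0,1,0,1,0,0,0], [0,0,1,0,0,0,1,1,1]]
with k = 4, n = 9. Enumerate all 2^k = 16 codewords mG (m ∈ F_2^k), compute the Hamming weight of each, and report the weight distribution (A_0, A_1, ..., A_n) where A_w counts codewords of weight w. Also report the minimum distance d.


Weight distribution: A_0 = 1, A_2 = 2, A_4 = 6, A_6 = 6, A_8 = 1. Minimum distance d = 2.

Enumerate all 2^4 = 16 messages m ∈ F_2^4.
For each, compute codeword c = mG in F_2^9, then tally its weight.
  m = 0000 → c = 000000000, weight = 0.
  m = 1000 → c = 110111010, weight = 6.
  m = 0100 → c = 100111110, weight = 6.
  m = 1100 → c = 010000100, weight = 2.
  m = 0010 → c = 000101000, weight = 2.
  m = 1010 → c = 110010010, weight = 4.
  m = 0110 → c = 100010110, weight = 4.
  m = 1110 → c = 010101100, weight = 4.
  m = 0001 → c = 001000111, weight = 4.
  m = 1001 → c = 111111101, weight = 8.
  m = 0101 → c = 101111001, weight = 6.
  m = 1101 → c = 011000011, weight = 4.
  m = 0011 → c = 001101111, weight = 6.
  m = 1011 → c = 111010101, weight = 6.
  m = 0111 → c = 101010001, weight = 4.
  m = 1111 → c = 011101011, weight = 6.
Tally weights:
  weight 0: 1 codewords.
  weight 2: 2 codewords.
  weight 4: 6 codewords.
  weight 6: 6 codewords.
  weight 8: 1 codewords.
Minimum distance d = smallest w > 0 with A_w > 0 = 2.
Sanity: Σ A_w = 16 = 2^4 = 16 ✓.


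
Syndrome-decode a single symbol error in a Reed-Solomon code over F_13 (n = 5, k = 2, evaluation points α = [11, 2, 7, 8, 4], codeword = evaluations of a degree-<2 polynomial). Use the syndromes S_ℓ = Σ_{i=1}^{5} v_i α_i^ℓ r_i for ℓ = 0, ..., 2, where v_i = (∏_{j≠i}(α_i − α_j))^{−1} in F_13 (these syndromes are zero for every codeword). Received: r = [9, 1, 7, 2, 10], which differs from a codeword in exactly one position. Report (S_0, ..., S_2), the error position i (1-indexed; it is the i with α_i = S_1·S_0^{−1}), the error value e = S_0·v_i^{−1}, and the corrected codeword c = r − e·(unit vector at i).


S = (2, 1, 7), error at position 3, error magnitude e = 3, c = [9, 1, 4, 2, 10].

Step 1: column multipliers v_i = (∏_{j≠i}(α_i − α_j))^{−1} mod 13.
  i = 1 (α = 11): (11−2)(11−7)(11−8)(11−4) = 9·4·3·7 = 756 ≡ 2, so v_1 = 2^{−1} = 7 (mod 13).
  i = 2 (α = 2): (2−11)(2−7)(2−8)(2−4) = (−9)·(−5)·(−6)·(−2) = 540 ≡ 7, so v_2 = 7^{−1} = 2 (mod 13).
  i = 3 (α = 7): (7−11)(7−2)(7−8)(7−4) = (−4)·5·(−1)·3 = 60 ≡ 8, so v_3 = 8^{−1} = 5 (mod 13).
  i = 4 (α = 8): (8−11)(8−2)(8−7)(8−4) = (−3)·6·1·4 = −72 ≡ 6, so v_4 = 6^{−1} = 11 (mod 13).
  i = 5 (α = 4): (4−11)(4−2)(4−7)(4−8) = (−7)·2·(−3)·(−4) = −168 ≡ 1, so v_5 = 1^{−1} = 1 (mod 13).
  v = [7, 2, 5, 11, 1].
Step 2: syndromes of r = [9, 1, 7, 2, 10] (all sums mod 13).
  S_0 = Σ v_i r_i = 7·9 + 2·1 + 5·7 + 11·2 + 1·10 = 132 ≡ 2.
  S_1 = Σ v_i α_i r_i = 7·11·9 + 2·2·1 + 5·7·7 + 11·8·2 + 1·4·10 = 1158 ≡ 1.
  α_i^2 mod 13 = [4, 4, 10, 12, 3].
  S_2 = Σ v_i α_i^2 r_i = 7·4·9 + 2·4·1 + 5·10·7 + 11·12·2 + 1·3·10 = 904 ≡ 7.
  S = (2, 1, 7) ≠ 0, so r is not a codeword (an error is present).
Step 3: locate the error. For a single error e at position i, S_ℓ = v_i·e·α_i^ℓ, so α_err = S_1/S_0.
  S_0^{−1} = 2^{−1} = 7 (mod 13), so α_err = 1·7 = 7 ≡ 7 = α_3. Error position i = 3.
  Consistency check: S_2/S_1 = 7·1 = 7 ≡ 7 = α_err ✓ (single-error assumption holds).
Step 4: error magnitude e = S_0/v_3 = S_0·∏_{j≠3}(α_3 − α_j) = 2·8 = 16 ≡ 3 (mod 13).
Step 5: correct position 3: c_3 = r_3 − e = 7 − 3 ≡ 4 (mod 13). Hence c = [9, 1, 4, 2, 10].
  Check: interpolating c through the α_i gives m(x) = 5 + 11·x (degree < 2) with m(α_i) = c_i for every i, so c is indeed a codeword.


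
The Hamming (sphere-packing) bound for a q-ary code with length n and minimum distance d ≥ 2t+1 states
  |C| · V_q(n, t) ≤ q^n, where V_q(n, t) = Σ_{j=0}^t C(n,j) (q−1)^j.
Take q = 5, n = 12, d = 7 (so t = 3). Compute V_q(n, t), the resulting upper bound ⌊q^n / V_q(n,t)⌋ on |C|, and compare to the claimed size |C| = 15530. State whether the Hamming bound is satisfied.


V_q(n, t) = 15185, q^n = 244140625, Hamming bound = 16077, |C| = 15530 ≤ bound (satisfied).

Step 1: Compute V_q(n, t) = Σ_{j=0}^3 C(n, j) (q−1)^j.
  j = 0: C(12,0)·(4)^0 = 1·1 = 1.
  j = 1: C(12,1)·(4)^1 = 12·4 = 48.
  j = 2: C(12,2)·(4)^2 = 66·16 = 1056.
  j = 3: C(12,3)·(4)^3 = 220·64 = 14080.
  V_q(n, t) = 1 + 48 + 1056 + 14080 = 15185.
Step 2: q^n = 5^12 = 244140625.
Step 3: Hamming bound ⌊q^n / V_q(n,t)⌋ = ⌊244140625/15185⌋ = 16077.
Step 4: Compare |C| = 15530 to 16077: satisfied.
The claimed |C| lies below the Hamming bound.


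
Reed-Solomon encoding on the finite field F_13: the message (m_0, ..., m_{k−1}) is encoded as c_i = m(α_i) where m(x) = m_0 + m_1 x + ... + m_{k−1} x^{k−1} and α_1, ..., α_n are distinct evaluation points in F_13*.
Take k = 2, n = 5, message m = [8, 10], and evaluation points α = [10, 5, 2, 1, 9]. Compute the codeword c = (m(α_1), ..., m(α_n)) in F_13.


c = [4, 6, 2, 5, 7]

Message polynomial: m(x) = 8 + 10·x (mod 13).
For each evaluation point α_i, compute m(α_i) mod 13:
  α_1 = 10: Horner steps 10 → 4, so m(10) = 4.
  α_2 = 5: Horner steps 10 → 6, so m(5) = 6.
  α_3 = 2: Horner steps 10 → 2, so m(2) = 2.
  α_4 = 1: Horner steps 10 → 5, so m(1) = 5.
  α_5 = 9: Horner steps 10 → 7, so m(9) = 7.
Codeword c = [4, 6, 2, 5, 7] ∈ F_13^5.


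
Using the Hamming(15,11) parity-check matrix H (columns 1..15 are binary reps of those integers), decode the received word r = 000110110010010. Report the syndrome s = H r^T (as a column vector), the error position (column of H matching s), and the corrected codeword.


s = (1, 0, 1, 1)^T, error position = 11, corrected codeword c = 000110110000010

Compute s = H r^T mod 2 one row at a time:
  s_1 = 1 + 0 + 0 + 1 + 0 + 0 + 1 + 0 = 3 ≡ 1 (mod 2).
  s_2 = 1 + 1 + 0 + 1 + 0 + 0 + 1 + 0 = 4 ≡ 0 (mod 2).
  s_3 = 0 + 0 + 0 + 1 + 0 + 1 + 1 + 0 = 3 ≡ 1 (mod 2).
  s_4 = 0 + 0 + 1 + 1 + 0 + 1 + 0 + 0 = 3 ≡ 1 (mod 2).
s = (1, 0, 1, 1)^T — this equals column 11 of H (binary 1011), so error is at position 11.
Correct: flip bit 11 of r = 000110110010010 to get c = 000110110000010.


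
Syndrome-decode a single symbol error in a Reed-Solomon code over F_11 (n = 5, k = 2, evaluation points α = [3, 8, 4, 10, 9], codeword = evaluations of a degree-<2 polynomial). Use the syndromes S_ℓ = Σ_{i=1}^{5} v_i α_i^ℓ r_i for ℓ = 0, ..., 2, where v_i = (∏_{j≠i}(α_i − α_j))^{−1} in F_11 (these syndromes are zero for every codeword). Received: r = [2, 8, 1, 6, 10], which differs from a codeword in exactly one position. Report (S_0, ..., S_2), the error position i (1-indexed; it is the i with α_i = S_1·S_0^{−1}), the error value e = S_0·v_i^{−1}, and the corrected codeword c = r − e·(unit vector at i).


S = (1, 9, 4), error at position 5, error magnitude e = 3, c = [2, 8, 1, 6, 7].

Step 1: column multipliers v_i = (∏_{j≠i}(α_i − α_j))^{−1} mod 11.
  i = 1 (α = 3): (3−8)(3−4)(3−10)(3−9) = (−5)·(−1)·(−7)·(−6) = 210 ≡ 1, so v_1 = 1^{−1} = 1 (mod 11).
  i = 2 (α = 8): (8−3)(8−4)(8−10)(8−9) = 5·4·(−2)·(−1) = 40 ≡ 7, so v_2 = 7^{−1} = 8 (mod 11).
  i = 3 (α = 4): (4−3)(4−8)(4−10)(4−9) = 1·(−4)·(−6)·(−5) = −120 ≡ 1, so v_3 = 1^{−1} = 1 (mod 11).
  i = 4 (α = 10): (10−3)(10−8)(10−4)(10−9) = 7·2·6·1 = 84 ≡ 7, so v_4 = 7^{−1} = 8 (mod 11).
  i = 5 (α = 9): (9−3)(9−8)(9−4)(9−10) = 6·1·5·(−1) = −30 ≡ 3, so v_5 = 3^{−1} = 4 (mod 11).
  v = [1, 8, 1, 8, 4].
Step 2: syndromes of r = [2, 8, 1, 6, 10] (all sums mod 11).
  S_0 = Σ v_i r_i = 1·2 + 8·8 + 1·1 + 8·6 + 4·10 = 155 ≡ 1.
  S_1 = Σ v_i α_i r_i = 1·3·2 + 8·8·8 + 1·4·1 + 8·10·6 + 4·9·10 = 1362 ≡ 9.
  α_i^2 mod 11 = [9, 9, 5, 1, 4].
  S_2 = Σ v_i α_i^2 r_i = 1·9·2 + 8·9·8 + 1·5·1 + 8·1·6 + 4·4·10 = 807 ≡ 4.
  S = (1, 9, 4) ≠ 0, so r is not a codeword (an error is present).
Step 3: locate the error. For a single error e at position i, S_ℓ = v_i·e·α_i^ℓ, so α_err = S_1/S_0.
  S_0^{−1} = 1^{−1} = 1 (mod 11), so α_err = 9·1 = 9 ≡ 9 = α_5. Error position i = 5.
  Consistency check: S_2/S_1 = 4·5 = 20 ≡ 9 = α_err ✓ (single-error assumption holds).
Step 4: error magnitude e = S_0/v_5 = S_0·∏_{j≠5}(α_5 − α_j) = 1·3 = 3 ≡ 3 (mod 11).
Step 5: correct position 5: c_5 = r_5 − e = 10 − 3 ≡ 7 (mod 11). Hence c = [2, 8, 1, 6, 7].
  Check: interpolating c through the α_i gives m(x) = 5 + 10·x (degree < 2) with m(α_i) = c_i for every i, so c is indeed a codeword.
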